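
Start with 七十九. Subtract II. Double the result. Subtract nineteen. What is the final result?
Convert 七十九 (Chinese numeral) → 7×10 + 9 = 79 (decimal)
Start: 79
Convert II (Roman numeral) → 1 + 1 = 2 (decimal)
79 - 2 = 77
77 × 2 = 154
Convert nineteen (English words) → 19 (decimal)
154 - 19 = 135
135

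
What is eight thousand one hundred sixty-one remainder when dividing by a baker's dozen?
Convert eight thousand one hundred sixty-one (English words) → 8×1000 + 1×100 + 61 = 8161 (decimal)
Convert a baker's dozen (colloquial) → 13 (decimal)
Compute 8161 mod 13 = 10
10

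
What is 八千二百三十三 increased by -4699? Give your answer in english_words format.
Convert 八千二百三十三 (Chinese numeral) → 8×1000 + 2×100 + 3×10 + 3 = 8233 (decimal)
Compute 8233 + -4699 = 3534
Convert 3534 (decimal) → 3534 = 3×1000 + 5×100 + 34 → three thousand five hundred thirty-four (English words)
three thousand five hundred thirty-four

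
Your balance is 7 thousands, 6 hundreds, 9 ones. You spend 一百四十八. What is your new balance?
Convert 7 thousands, 6 hundreds, 9 ones (place-value notation) → 7×1000 + 6×100 + 9 = 7609 (decimal)
Convert 一百四十八 (Chinese numeral) → 1×100 + 4×10 + 8 = 148 (decimal)
Compute 7609 - 148 = 7461
7461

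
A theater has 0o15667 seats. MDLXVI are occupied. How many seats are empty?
Convert 0o15667 (octal) → 1×4096 + 5×512 + 6×64 + 6×8 + 7 = 7095 (decimal)
Convert MDLXVI (Roman numeral) → 1000 + 500 + 50 + 10 + 5 + 1 = 1566 (decimal)
Compute 7095 - 1566 = 5529
5529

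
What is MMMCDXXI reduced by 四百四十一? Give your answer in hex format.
Convert MMMCDXXI (Roman numeral) → 1000 + 1000 + 1000 + 400 + 10 + 10 + 1 = 3421 (decimal)
Convert 四百四十一 (Chinese numeral) → 4×100 + 4×10 + 1 = 441 (decimal)
Compute 3421 - 441 = 2980
Convert 2980 (decimal) → 2980 = 11×256 + 10×16 + 4 → 0xBA4 (hexadecimal)
0xBA4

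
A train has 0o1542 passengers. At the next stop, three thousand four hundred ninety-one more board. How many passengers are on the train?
Convert 0o1542 (octal) → 1×512 + 5×64 + 4×8 + 2 = 866 (decimal)
Convert three thousand four hundred ninety-one (English words) → 3×1000 + 4×100 + 91 = 3491 (decimal)
Compute 866 + 3491 = 4357
4357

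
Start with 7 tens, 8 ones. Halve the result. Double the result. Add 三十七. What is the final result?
Convert 7 tens, 8 ones (place-value notation) → 7×10 + 8 = 78 (decimal)
Start: 78
78 ÷ 2 = 39
39 × 2 = 78
Convert 三十七 (Chinese numeral) → 3×10 + 7 = 37 (decimal)
78 + 37 = 115
115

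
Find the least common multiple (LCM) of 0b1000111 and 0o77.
Convert 0b1000111 (binary) → 64 + 4 + 2 + 1 = 71 (decimal)
Convert 0o77 (octal) → 7×8 + 7 = 63 (decimal)
Compute lcm(71, 63) = 4473
4473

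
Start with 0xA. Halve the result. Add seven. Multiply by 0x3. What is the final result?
Convert 0xA (hexadecimal) → 10 (decimal)
Start: 10
10 ÷ 2 = 5
Convert seven (English words) → 7 (decimal)
5 + 7 = 12
Convert 0x3 (hexadecimal) → 3 (decimal)
12 × 3 = 36
36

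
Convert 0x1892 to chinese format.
Convert 0x1892 (hexadecimal) → 1×4096 + 8×256 + 9×16 + 2 = 6290 (decimal)
Convert 6290 (decimal) → 6290 = 6×1000 + 2×100 + 9×10 → 六千二百九十 (Chinese numeral)
六千二百九十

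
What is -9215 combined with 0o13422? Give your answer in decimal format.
Convert 0o13422 (octal) → 1×4096 + 3×512 + 4×64 + 2×8 + 2 = 5906 (decimal)
Compute -9215 + 5906 = -3309
-3309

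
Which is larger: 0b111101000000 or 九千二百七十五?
Convert 0b111101000000 (binary) → 2048 + 1024 + 512 + 256 + 64 = 3904 (decimal)
Convert 九千二百七十五 (Chinese numeral) → 9×1000 + 2×100 + 7×10 + 5 = 9275 (decimal)
Compare 3904 vs 9275: larger = 9275
9275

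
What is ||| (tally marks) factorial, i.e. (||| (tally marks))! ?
Convert ||| (tally marks) → 3 (decimal)
Compute 3! = 6
6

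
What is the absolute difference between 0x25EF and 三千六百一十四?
Convert 0x25EF (hexadecimal) → 2×4096 + 5×256 + 14×16 + 15 = 9711 (decimal)
Convert 三千六百一十四 (Chinese numeral) → 3×1000 + 6×100 + 1×10 + 4 = 3614 (decimal)
Compute |9711 - 3614| = 6097
6097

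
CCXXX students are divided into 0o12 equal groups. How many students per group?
Convert CCXXX (Roman numeral) → 100 + 100 + 10 + 10 + 10 = 230 (decimal)
Convert 0o12 (octal) → 1×8 + 2 = 10 (decimal)
Compute 230 ÷ 10 = 23
23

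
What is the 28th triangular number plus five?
The 28th triangular number = 28×29/2 = 406
Convert five (English words) → 5 (decimal)
Compute 406 + 5 = 411
411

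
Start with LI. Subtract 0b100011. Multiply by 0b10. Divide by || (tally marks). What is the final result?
Convert LI (Roman numeral) → 50 + 1 = 51 (decimal)
Start: 51
Convert 0b100011 (binary) → 32 + 2 + 1 = 35 (decimal)
51 - 35 = 16
Convert 0b10 (binary) → 2 (decimal)
16 × 2 = 32
Convert || (tally marks) → 2 (decimal)
32 ÷ 2 = 16
16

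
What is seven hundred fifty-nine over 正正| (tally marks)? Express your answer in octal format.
Convert seven hundred fifty-nine (English words) → 7×100 + 59 = 759 (decimal)
Convert 正正| (tally marks) → 5 + 5 + 1 = 11 (decimal)
Compute 759 ÷ 11 = 69
Convert 69 (decimal) → 69 = 1×64 + 5 → 0o105 (octal)
0o105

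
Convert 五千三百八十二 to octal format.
Convert 五千三百八十二 (Chinese numeral) → 5×1000 + 3×100 + 8×10 + 2 = 5382 (decimal)
Convert 5382 (decimal) → 5382 = 1×4096 + 2×512 + 4×64 + 6 → 0o12406 (octal)
0o12406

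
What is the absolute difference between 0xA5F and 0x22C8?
Convert 0xA5F (hexadecimal) → 10×256 + 5×16 + 15 = 2655 (decimal)
Convert 0x22C8 (hexadecimal) → 2×4096 + 2×256 + 12×16 + 8 = 8904 (decimal)
Compute |2655 - 8904| = 6249
6249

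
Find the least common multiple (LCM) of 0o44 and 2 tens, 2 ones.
Convert 0o44 (octal) → 4×8 + 4 = 36 (decimal)
Convert 2 tens, 2 ones (place-value notation) → 2×10 + 2 = 22 (decimal)
Compute lcm(36, 22) = 396
396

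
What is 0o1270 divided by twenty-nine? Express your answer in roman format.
Convert 0o1270 (octal) → 1×512 + 2×64 + 7×8 = 696 (decimal)
Convert twenty-nine (English words) → 29 (decimal)
Compute 696 ÷ 29 = 24
Convert 24 (decimal) → 24 = 10 + 10 + 4 → XXIV (Roman numeral)
XXIV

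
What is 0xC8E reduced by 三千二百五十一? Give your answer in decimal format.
Convert 0xC8E (hexadecimal) → 12×256 + 8×16 + 14 = 3214 (decimal)
Convert 三千二百五十一 (Chinese numeral) → 3×1000 + 2×100 + 5×10 + 1 = 3251 (decimal)
Compute 3214 - 3251 = -37
-37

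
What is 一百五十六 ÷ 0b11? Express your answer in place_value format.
Convert 一百五十六 (Chinese numeral) → 1×100 + 5×10 + 6 = 156 (decimal)
Convert 0b11 (binary) → 2 + 1 = 3 (decimal)
Compute 156 ÷ 3 = 52
Convert 52 (decimal) → 52 = 5×10 + 2 → 5 tens, 2 ones (place-value notation)
5 tens, 2 ones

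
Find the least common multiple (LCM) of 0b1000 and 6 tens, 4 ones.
Convert 0b1000 (binary) → 8 (decimal)
Convert 6 tens, 4 ones (place-value notation) → 6×10 + 4 = 64 (decimal)
Compute lcm(8, 64) = 64
64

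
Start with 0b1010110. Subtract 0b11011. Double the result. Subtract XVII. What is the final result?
Convert 0b1010110 (binary) → 64 + 16 + 4 + 2 = 86 (decimal)
Start: 86
Convert 0b11011 (binary) → 16 + 8 + 2 + 1 = 27 (decimal)
86 - 27 = 59
59 × 2 = 118
Convert XVII (Roman numeral) → 10 + 5 + 1 + 1 = 17 (decimal)
118 - 17 = 101
101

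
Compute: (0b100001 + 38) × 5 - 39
Convert 0b100001 (binary) → 32 + 1 = 33 (decimal)
Expression in decimal: (33 + 38) × 5 - 39
Parentheses first: 33 + 38 = 71
Multiply: 71 × 5 = 355
Subtract: 355 - 39 = 316
316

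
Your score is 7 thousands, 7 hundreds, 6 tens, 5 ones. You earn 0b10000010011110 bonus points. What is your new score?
Convert 7 thousands, 7 hundreds, 6 tens, 5 ones (place-value notation) → 7×1000 + 7×100 + 6×10 + 5 = 7765 (decimal)
Convert 0b10000010011110 (binary) → 8192 + 128 + 16 + 8 + 4 + 2 = 8350 (decimal)
Compute 7765 + 8350 = 16115
16115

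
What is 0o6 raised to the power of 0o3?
Convert 0o6 (octal) → 6 (decimal)
Convert 0o3 (octal) → 3 (decimal)
Compute 6 ^ 3 = 216
216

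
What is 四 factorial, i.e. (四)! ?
Convert 四 (Chinese numeral) → 4 (decimal)
Compute 4! = 24
24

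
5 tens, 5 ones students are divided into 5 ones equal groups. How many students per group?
Convert 5 tens, 5 ones (place-value notation) → 5×10 + 5 = 55 (decimal)
Convert 5 ones (place-value notation) → 5 (decimal)
Compute 55 ÷ 5 = 11
11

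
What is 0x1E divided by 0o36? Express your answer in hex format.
Convert 0x1E (hexadecimal) → 1×16 + 14 = 30 (decimal)
Convert 0o36 (octal) → 3×8 + 6 = 30 (decimal)
Compute 30 ÷ 30 = 1
Convert 1 (decimal) → 0x1 (hexadecimal)
0x1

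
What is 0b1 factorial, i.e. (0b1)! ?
Convert 0b1 (binary) → 1 (decimal)
Compute 1! = 1
1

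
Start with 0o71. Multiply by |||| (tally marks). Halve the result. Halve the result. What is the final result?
Convert 0o71 (octal) → 7×8 + 1 = 57 (decimal)
Start: 57
Convert |||| (tally marks) → 4 (decimal)
57 × 4 = 228
228 ÷ 2 = 114
114 ÷ 2 = 57
57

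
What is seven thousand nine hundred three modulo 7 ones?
Convert seven thousand nine hundred three (English words) → 7×1000 + 9×100 + 3 = 7903 (decimal)
Convert 7 ones (place-value notation) → 7 (decimal)
Compute 7903 mod 7 = 0
0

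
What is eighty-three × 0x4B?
Convert eighty-three (English words) → 83 (decimal)
Convert 0x4B (hexadecimal) → 4×16 + 11 = 75 (decimal)
Compute 83 × 75 = 6225
6225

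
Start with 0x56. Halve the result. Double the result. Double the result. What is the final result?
Convert 0x56 (hexadecimal) → 5×16 + 6 = 86 (decimal)
Start: 86
86 ÷ 2 = 43
43 × 2 = 86
86 × 2 = 172
172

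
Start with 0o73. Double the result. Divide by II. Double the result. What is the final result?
Convert 0o73 (octal) → 7×8 + 3 = 59 (decimal)
Start: 59
59 × 2 = 118
Convert II (Roman numeral) → 1 + 1 = 2 (decimal)
118 ÷ 2 = 59
59 × 2 = 118
118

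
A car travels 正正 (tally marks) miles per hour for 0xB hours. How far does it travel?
Convert 正正 (tally marks) → 5 + 5 = 10 (decimal)
Convert 0xB (hexadecimal) → 11 (decimal)
Compute 10 × 11 = 110
110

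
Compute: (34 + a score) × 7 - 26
Convert a score (colloquial) → 20 (decimal)
Expression in decimal: (34 + 20) × 7 - 26
Parentheses first: 34 + 20 = 54
Multiply: 54 × 7 = 378
Subtract: 378 - 26 = 352
352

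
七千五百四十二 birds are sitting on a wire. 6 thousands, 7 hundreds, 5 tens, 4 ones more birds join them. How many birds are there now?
Convert 七千五百四十二 (Chinese numeral) → 7×1000 + 5×100 + 4×10 + 2 = 7542 (decimal)
Convert 6 thousands, 7 hundreds, 5 tens, 4 ones (place-value notation) → 6×1000 + 7×100 + 5×10 + 4 = 6754 (decimal)
Compute 7542 + 6754 = 14296
14296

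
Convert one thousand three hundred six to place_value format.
Convert one thousand three hundred six (English words) → 1×1000 + 3×100 + 6 = 1306 (decimal)
Convert 1306 (decimal) → 1306 = 1×1000 + 3×100 + 6 → 1 thousand, 3 hundreds, 6 ones (place-value notation)
1 thousand, 3 hundreds, 6 ones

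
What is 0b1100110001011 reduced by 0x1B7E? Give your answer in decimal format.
Convert 0b1100110001011 (binary) → 4096 + 2048 + 256 + 128 + 8 + 2 + 1 = 6539 (decimal)
Convert 0x1B7E (hexadecimal) → 1×4096 + 11×256 + 7×16 + 14 = 7038 (decimal)
Compute 6539 - 7038 = -499
-499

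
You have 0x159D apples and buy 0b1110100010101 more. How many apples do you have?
Convert 0x159D (hexadecimal) → 1×4096 + 5×256 + 9×16 + 13 = 5533 (decimal)
Convert 0b1110100010101 (binary) → 4096 + 2048 + 1024 + 256 + 16 + 4 + 1 = 7445 (decimal)
Compute 5533 + 7445 = 12978
12978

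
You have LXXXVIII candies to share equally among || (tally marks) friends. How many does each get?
Convert LXXXVIII (Roman numeral) → 50 + 10 + 10 + 10 + 5 + 1 + 1 + 1 = 88 (decimal)
Convert || (tally marks) → 2 (decimal)
Compute 88 ÷ 2 = 44
44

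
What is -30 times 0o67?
Convert 0o67 (octal) → 6×8 + 7 = 55 (decimal)
Compute -30 × 55 = -1650
-1650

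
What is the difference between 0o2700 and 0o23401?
Convert 0o2700 (octal) → 2×512 + 7×64 = 1472 (decimal)
Convert 0o23401 (octal) → 2×4096 + 3×512 + 4×64 + 1 = 9985 (decimal)
Difference: |1472 - 9985| = 8513
8513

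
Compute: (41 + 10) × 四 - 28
Convert 四 (Chinese numeral) → 4 (decimal)
Expression in decimal: (41 + 10) × 4 - 28
Parentheses first: 41 + 10 = 51
Multiply: 51 × 4 = 204
Subtract: 204 - 28 = 176
176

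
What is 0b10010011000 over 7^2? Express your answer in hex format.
Convert 0b10010011000 (binary) → 1024 + 128 + 16 + 8 = 1176 (decimal)
Convert 7^2 (power) → 49 (decimal)
Compute 1176 ÷ 49 = 24
Convert 24 (decimal) → 24 = 1×16 + 8 → 0x18 (hexadecimal)
0x18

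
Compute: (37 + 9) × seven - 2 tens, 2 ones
Convert seven (English words) → 7 (decimal)
Convert 2 tens, 2 ones (place-value notation) → 2×10 + 2 = 22 (decimal)
Expression in decimal: (37 + 9) × 7 - 22
Parentheses first: 37 + 9 = 46
Multiply: 46 × 7 = 322
Subtract: 322 - 22 = 300
300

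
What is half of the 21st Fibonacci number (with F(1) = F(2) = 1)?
The 21st Fibonacci number (with F(1) = F(2) = 1) = 10946
Compute 10946 ÷ 2 = 5473
5473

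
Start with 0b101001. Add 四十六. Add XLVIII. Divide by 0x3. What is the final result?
Convert 0b101001 (binary) → 32 + 8 + 1 = 41 (decimal)
Start: 41
Convert 四十六 (Chinese numeral) → 4×10 + 6 = 46 (decimal)
41 + 46 = 87
Convert XLVIII (Roman numeral) → 40 + 5 + 1 + 1 + 1 = 48 (decimal)
87 + 48 = 135
Convert 0x3 (hexadecimal) → 3 (decimal)
135 ÷ 3 = 45
45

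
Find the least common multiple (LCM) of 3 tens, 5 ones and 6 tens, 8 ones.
Convert 3 tens, 5 ones (place-value notation) → 3×10 + 5 = 35 (decimal)
Convert 6 tens, 8 ones (place-value notation) → 6×10 + 8 = 68 (decimal)
Compute lcm(35, 68) = 2380
2380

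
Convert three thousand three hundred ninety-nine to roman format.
Convert three thousand three hundred ninety-nine (English words) → 3×1000 + 3×100 + 99 = 3399 (decimal)
Convert 3399 (decimal) → 3399 = 1000 + 1000 + 1000 + 100 + 100 + 100 + 90 + 9 → MMMCCCXCIX (Roman numeral)
MMMCCCXCIX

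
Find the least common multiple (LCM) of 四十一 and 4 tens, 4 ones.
Convert 四十一 (Chinese numeral) → 4×10 + 1 = 41 (decimal)
Convert 4 tens, 4 ones (place-value notation) → 4×10 + 4 = 44 (decimal)
Compute lcm(41, 44) = 1804
1804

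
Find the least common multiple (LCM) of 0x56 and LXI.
Convert 0x56 (hexadecimal) → 5×16 + 6 = 86 (decimal)
Convert LXI (Roman numeral) → 50 + 10 + 1 = 61 (decimal)
Compute lcm(86, 61) = 5246
5246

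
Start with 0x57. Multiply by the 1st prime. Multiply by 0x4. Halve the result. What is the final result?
Convert 0x57 (hexadecimal) → 5×16 + 7 = 87 (decimal)
Start: 87
Convert the 1st prime (prime index) → 2 (decimal)
87 × 2 = 174
Convert 0x4 (hexadecimal) → 4 (decimal)
174 × 4 = 696
696 ÷ 2 = 348
348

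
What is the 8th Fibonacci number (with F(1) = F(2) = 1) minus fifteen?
The 8th Fibonacci number (with F(1) = F(2) = 1): 1, 1, 2, 3, 5, 8, 13, 21 → 21
Convert fifteen (English words) → 15 (decimal)
Compute 21 - 15 = 6
6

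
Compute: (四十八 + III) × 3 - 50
Convert 四十八 (Chinese numeral) → 4×10 + 8 = 48 (decimal)
Convert III (Roman numeral) → 1 + 1 + 1 = 3 (decimal)
Expression in decimal: (48 + 3) × 3 - 50
Parentheses first: 48 + 3 = 51
Multiply: 51 × 3 = 153
Subtract: 153 - 50 = 103
103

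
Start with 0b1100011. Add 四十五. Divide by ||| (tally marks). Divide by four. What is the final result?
Convert 0b1100011 (binary) → 64 + 32 + 2 + 1 = 99 (decimal)
Start: 99
Convert 四十五 (Chinese numeral) → 4×10 + 5 = 45 (decimal)
99 + 45 = 144
Convert ||| (tally marks) → 3 (decimal)
144 ÷ 3 = 48
Convert four (English words) → 4 (decimal)
48 ÷ 4 = 12
12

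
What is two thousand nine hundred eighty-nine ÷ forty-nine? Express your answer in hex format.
Convert two thousand nine hundred eighty-nine (English words) → 2×1000 + 9×100 + 89 = 2989 (decimal)
Convert forty-nine (English words) → 49 (decimal)
Compute 2989 ÷ 49 = 61
Convert 61 (decimal) → 61 = 3×16 + 13 → 0x3D (hexadecimal)
0x3D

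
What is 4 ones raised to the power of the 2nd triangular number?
Convert 4 ones (place-value notation) → 4 (decimal)
Convert the 2nd triangular number (triangular index) → 2×3/2 = 3 (decimal)
Compute 4 ^ 3 = 64
64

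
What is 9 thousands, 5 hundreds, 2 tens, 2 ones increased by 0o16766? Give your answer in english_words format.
Convert 9 thousands, 5 hundreds, 2 tens, 2 ones (place-value notation) → 9×1000 + 5×100 + 2×10 + 2 = 9522 (decimal)
Convert 0o16766 (octal) → 1×4096 + 6×512 + 7×64 + 6×8 + 6 = 7670 (decimal)
Compute 9522 + 7670 = 17192
Convert 17192 (decimal) → 17192 = 17×1000 + 1×100 + 92 → seventeen thousand one hundred ninety-two (English words)
seventeen thousand one hundred ninety-two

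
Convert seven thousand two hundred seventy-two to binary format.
Convert seven thousand two hundred seventy-two (English words) → 7×1000 + 2×100 + 72 = 7272 (decimal)
Convert 7272 (decimal) → 7272 = 4096 + 2048 + 1024 + 64 + 32 + 8 → 0b1110001101000 (binary)
0b1110001101000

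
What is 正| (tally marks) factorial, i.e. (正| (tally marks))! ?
Convert 正| (tally marks) → 5 + 1 = 6 (decimal)
Compute 6! = 720
720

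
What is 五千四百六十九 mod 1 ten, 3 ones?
Convert 五千四百六十九 (Chinese numeral) → 5×1000 + 4×100 + 6×10 + 9 = 5469 (decimal)
Convert 1 ten, 3 ones (place-value notation) → 1×10 + 3 = 13 (decimal)
Compute 5469 mod 13 = 9
9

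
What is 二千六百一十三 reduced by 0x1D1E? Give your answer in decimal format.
Convert 二千六百一十三 (Chinese numeral) → 2×1000 + 6×100 + 1×10 + 3 = 2613 (decimal)
Convert 0x1D1E (hexadecimal) → 1×4096 + 13×256 + 1×16 + 14 = 7454 (decimal)
Compute 2613 - 7454 = -4841
-4841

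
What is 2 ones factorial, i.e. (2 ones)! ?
Convert 2 ones (place-value notation) → 2 (decimal)
Compute 2! = 2
2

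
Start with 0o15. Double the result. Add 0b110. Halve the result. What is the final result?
Convert 0o15 (octal) → 1×8 + 5 = 13 (decimal)
Start: 13
13 × 2 = 26
Convert 0b110 (binary) → 4 + 2 = 6 (decimal)
26 + 6 = 32
32 ÷ 2 = 16
16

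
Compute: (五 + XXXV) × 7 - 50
Convert 五 (Chinese numeral) → 5 (decimal)
Convert XXXV (Roman numeral) → 10 + 10 + 10 + 5 = 35 (decimal)
Expression in decimal: (5 + 35) × 7 - 50
Parentheses first: 5 + 35 = 40
Multiply: 40 × 7 = 280
Subtract: 280 - 50 = 230
230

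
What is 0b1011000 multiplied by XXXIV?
Convert 0b1011000 (binary) → 64 + 16 + 8 = 88 (decimal)
Convert XXXIV (Roman numeral) → 10 + 10 + 10 + 4 = 34 (decimal)
Compute 88 × 34 = 2992
2992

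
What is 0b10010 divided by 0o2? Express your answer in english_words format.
Convert 0b10010 (binary) → 16 + 2 = 18 (decimal)
Convert 0o2 (octal) → 2 (decimal)
Compute 18 ÷ 2 = 9
Convert 9 (decimal) → nine (English words)
nine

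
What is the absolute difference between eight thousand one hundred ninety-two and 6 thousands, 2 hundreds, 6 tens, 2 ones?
Convert eight thousand one hundred ninety-two (English words) → 8×1000 + 1×100 + 92 = 8192 (decimal)
Convert 6 thousands, 2 hundreds, 6 tens, 2 ones (place-value notation) → 6×1000 + 2×100 + 6×10 + 2 = 6262 (decimal)
Compute |8192 - 6262| = 1930
1930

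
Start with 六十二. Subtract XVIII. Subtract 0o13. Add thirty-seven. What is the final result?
Convert 六十二 (Chinese numeral) → 6×10 + 2 = 62 (decimal)
Start: 62
Convert XVIII (Roman numeral) → 10 + 5 + 1 + 1 + 1 = 18 (decimal)
62 - 18 = 44
Convert 0o13 (octal) → 1×8 + 3 = 11 (decimal)
44 - 11 = 33
Convert thirty-seven (English words) → 37 (decimal)
33 + 37 = 70
70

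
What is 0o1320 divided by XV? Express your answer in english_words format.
Convert 0o1320 (octal) → 1×512 + 3×64 + 2×8 = 720 (decimal)
Convert XV (Roman numeral) → 10 + 5 = 15 (decimal)
Compute 720 ÷ 15 = 48
Convert 48 (decimal) → forty-eight (English words)
forty-eight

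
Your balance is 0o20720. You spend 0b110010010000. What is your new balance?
Convert 0o20720 (octal) → 2×4096 + 7×64 + 2×8 = 8656 (decimal)
Convert 0b110010010000 (binary) → 2048 + 1024 + 128 + 16 = 3216 (decimal)
Compute 8656 - 3216 = 5440
5440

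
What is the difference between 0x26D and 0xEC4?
Convert 0x26D (hexadecimal) → 2×256 + 6×16 + 13 = 621 (decimal)
Convert 0xEC4 (hexadecimal) → 14×256 + 12×16 + 4 = 3780 (decimal)
Difference: |621 - 3780| = 3159
3159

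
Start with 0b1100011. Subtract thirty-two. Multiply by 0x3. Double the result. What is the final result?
Convert 0b1100011 (binary) → 64 + 32 + 2 + 1 = 99 (decimal)
Start: 99
Convert thirty-two (English words) → 32 (decimal)
99 - 32 = 67
Convert 0x3 (hexadecimal) → 3 (decimal)
67 × 3 = 201
201 × 2 = 402
402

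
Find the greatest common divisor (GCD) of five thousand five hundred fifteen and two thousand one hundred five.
Convert five thousand five hundred fifteen (English words) → 5×1000 + 5×100 + 15 = 5515 (decimal)
Convert two thousand one hundred five (English words) → 2×1000 + 1×100 + 5 = 2105 (decimal)
Compute gcd(5515, 2105) = 5
5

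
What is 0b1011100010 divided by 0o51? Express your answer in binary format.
Convert 0b1011100010 (binary) → 512 + 128 + 64 + 32 + 2 = 738 (decimal)
Convert 0o51 (octal) → 5×8 + 1 = 41 (decimal)
Compute 738 ÷ 41 = 18
Convert 18 (decimal) → 18 = 16 + 2 → 0b10010 (binary)
0b10010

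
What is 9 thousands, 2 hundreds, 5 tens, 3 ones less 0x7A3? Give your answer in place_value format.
Convert 9 thousands, 2 hundreds, 5 tens, 3 ones (place-value notation) → 9×1000 + 2×100 + 5×10 + 3 = 9253 (decimal)
Convert 0x7A3 (hexadecimal) → 7×256 + 10×16 + 3 = 1955 (decimal)
Compute 9253 - 1955 = 7298
Convert 7298 (decimal) → 7298 = 7×1000 + 2×100 + 9×10 + 8 → 7 thousands, 2 hundreds, 9 tens, 8 ones (place-value notation)
7 thousands, 2 hundreds, 9 tens, 8 ones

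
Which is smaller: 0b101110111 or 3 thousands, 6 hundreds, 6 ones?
Convert 0b101110111 (binary) → 256 + 64 + 32 + 16 + 4 + 2 + 1 = 375 (decimal)
Convert 3 thousands, 6 hundreds, 6 ones (place-value notation) → 3×1000 + 6×100 + 6 = 3606 (decimal)
Compare 375 vs 3606: smaller = 375
375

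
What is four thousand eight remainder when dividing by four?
Convert four thousand eight (English words) → 4×1000 + 8 = 4008 (decimal)
Convert four (English words) → 4 (decimal)
Compute 4008 mod 4 = 0
0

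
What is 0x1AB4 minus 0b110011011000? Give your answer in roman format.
Convert 0x1AB4 (hexadecimal) → 1×4096 + 10×256 + 11×16 + 4 = 6836 (decimal)
Convert 0b110011011000 (binary) → 2048 + 1024 + 128 + 64 + 16 + 8 = 3288 (decimal)
Compute 6836 - 3288 = 3548
Convert 3548 (decimal) → 3548 = 1000 + 1000 + 1000 + 500 + 40 + 5 + 1 + 1 + 1 → MMMDXLVIII (Roman numeral)
MMMDXLVIII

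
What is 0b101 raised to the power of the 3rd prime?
Convert 0b101 (binary) → 4 + 1 = 5 (decimal)
Convert the 3rd prime (prime index) → 5 (decimal)
Compute 5 ^ 5 = 3125
3125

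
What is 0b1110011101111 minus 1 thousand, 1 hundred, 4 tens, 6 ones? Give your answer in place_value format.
Convert 0b1110011101111 (binary) → 4096 + 2048 + 1024 + 128 + 64 + 32 + 8 + 4 + 2 + 1 = 7407 (decimal)
Convert 1 thousand, 1 hundred, 4 tens, 6 ones (place-value notation) → 1×1000 + 1×100 + 4×10 + 6 = 1146 (decimal)
Compute 7407 - 1146 = 6261
Convert 6261 (decimal) → 6261 = 6×1000 + 2×100 + 6×10 + 1 → 6 thousands, 2 hundreds, 6 tens, 1 one (place-value notation)
6 thousands, 2 hundreds, 6 tens, 1 one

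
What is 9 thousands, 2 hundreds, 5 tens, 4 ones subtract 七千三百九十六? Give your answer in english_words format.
Convert 9 thousands, 2 hundreds, 5 tens, 4 ones (place-value notation) → 9×1000 + 2×100 + 5×10 + 4 = 9254 (decimal)
Convert 七千三百九十六 (Chinese numeral) → 7×1000 + 3×100 + 9×10 + 6 = 7396 (decimal)
Compute 9254 - 7396 = 1858
Convert 1858 (decimal) → 1858 = 1×1000 + 8×100 + 58 → one thousand eight hundred fifty-eight (English words)
one thousand eight hundred fifty-eight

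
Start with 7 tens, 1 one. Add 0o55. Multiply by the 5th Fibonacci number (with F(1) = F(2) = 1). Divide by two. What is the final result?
Convert 7 tens, 1 one (place-value notation) → 7×10 + 1 = 71 (decimal)
Start: 71
Convert 0o55 (octal) → 5×8 + 5 = 45 (decimal)
71 + 45 = 116
Convert the 5th Fibonacci number (with F(1) = F(2) = 1) (Fibonacci index) → 1, 1, 2, 3, 5 → 5 (decimal)
116 × 5 = 580
Convert two (English words) → 2 (decimal)
580 ÷ 2 = 290
290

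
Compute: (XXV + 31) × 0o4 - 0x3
Convert XXV (Roman numeral) → 10 + 10 + 5 = 25 (decimal)
Convert 0o4 (octal) → 4 (decimal)
Convert 0x3 (hexadecimal) → 3 (decimal)
Expression in decimal: (25 + 31) × 4 - 3
Parentheses first: 25 + 31 = 56
Multiply: 56 × 4 = 224
Subtract: 224 - 3 = 221
221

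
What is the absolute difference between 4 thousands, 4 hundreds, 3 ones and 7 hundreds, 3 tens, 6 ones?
Convert 4 thousands, 4 hundreds, 3 ones (place-value notation) → 4×1000 + 4×100 + 3 = 4403 (decimal)
Convert 7 hundreds, 3 tens, 6 ones (place-value notation) → 7×100 + 3×10 + 6 = 736 (decimal)
Compute |4403 - 736| = 3667
3667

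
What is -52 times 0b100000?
Convert 0b100000 (binary) → 32 (decimal)
Compute -52 × 32 = -1664
-1664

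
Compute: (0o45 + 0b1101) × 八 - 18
Convert 0o45 (octal) → 4×8 + 5 = 37 (decimal)
Convert 0b1101 (binary) → 8 + 4 + 1 = 13 (decimal)
Convert 八 (Chinese numeral) → 8 (decimal)
Expression in decimal: (37 + 13) × 8 - 18
Parentheses first: 37 + 13 = 50
Multiply: 50 × 8 = 400
Subtract: 400 - 18 = 382
382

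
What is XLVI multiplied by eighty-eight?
Convert XLVI (Roman numeral) → 40 + 5 + 1 = 46 (decimal)
Convert eighty-eight (English words) → 88 (decimal)
Compute 46 × 88 = 4048
4048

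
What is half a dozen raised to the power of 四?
Convert half a dozen (colloquial) → 6 (decimal)
Convert 四 (Chinese numeral) → 4 (decimal)
Compute 6 ^ 4 = 1296
1296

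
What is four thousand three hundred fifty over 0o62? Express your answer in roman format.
Convert four thousand three hundred fifty (English words) → 4×1000 + 3×100 + 50 = 4350 (decimal)
Convert 0o62 (octal) → 6×8 + 2 = 50 (decimal)
Compute 4350 ÷ 50 = 87
Convert 87 (decimal) → 87 = 50 + 10 + 10 + 10 + 5 + 1 + 1 → LXXXVII (Roman numeral)
LXXXVII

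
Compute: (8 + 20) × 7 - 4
Parentheses first: 8 + 20 = 28
Multiply: 28 × 7 = 196
Subtract: 196 - 4 = 192
192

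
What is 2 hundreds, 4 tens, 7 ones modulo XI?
Convert 2 hundreds, 4 tens, 7 ones (place-value notation) → 2×100 + 4×10 + 7 = 247 (decimal)
Convert XI (Roman numeral) → 10 + 1 = 11 (decimal)
Compute 247 mod 11 = 5
5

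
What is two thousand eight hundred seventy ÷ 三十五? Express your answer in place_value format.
Convert two thousand eight hundred seventy (English words) → 2×1000 + 8×100 + 70 = 2870 (decimal)
Convert 三十五 (Chinese numeral) → 3×10 + 5 = 35 (decimal)
Compute 2870 ÷ 35 = 82
Convert 82 (decimal) → 82 = 8×10 + 2 → 8 tens, 2 ones (place-value notation)
8 tens, 2 ones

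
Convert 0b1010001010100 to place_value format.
Convert 0b1010001010100 (binary) → 4096 + 1024 + 64 + 16 + 4 = 5204 (decimal)
Convert 5204 (decimal) → 5204 = 5×1000 + 2×100 + 4 → 5 thousands, 2 hundreds, 4 ones (place-value notation)
5 thousands, 2 hundreds, 4 ones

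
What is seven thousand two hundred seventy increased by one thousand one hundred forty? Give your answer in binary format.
Convert seven thousand two hundred seventy (English words) → 7×1000 + 2×100 + 70 = 7270 (decimal)
Convert one thousand one hundred forty (English words) → 1×1000 + 1×100 + 40 = 1140 (decimal)
Compute 7270 + 1140 = 8410
Convert 8410 (decimal) → 8410 = 8192 + 128 + 64 + 16 + 8 + 2 → 0b10000011011010 (binary)
0b10000011011010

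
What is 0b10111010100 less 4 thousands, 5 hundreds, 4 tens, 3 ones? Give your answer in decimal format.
Convert 0b10111010100 (binary) → 1024 + 256 + 128 + 64 + 16 + 4 = 1492 (decimal)
Convert 4 thousands, 5 hundreds, 4 tens, 3 ones (place-value notation) → 4×1000 + 5×100 + 4×10 + 3 = 4543 (decimal)
Compute 1492 - 4543 = -3051
-3051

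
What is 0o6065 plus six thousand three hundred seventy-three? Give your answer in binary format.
Convert 0o6065 (octal) → 6×512 + 6×8 + 5 = 3125 (decimal)
Convert six thousand three hundred seventy-three (English words) → 6×1000 + 3×100 + 73 = 6373 (decimal)
Compute 3125 + 6373 = 9498
Convert 9498 (decimal) → 9498 = 8192 + 1024 + 256 + 16 + 8 + 2 → 0b10010100011010 (binary)
0b10010100011010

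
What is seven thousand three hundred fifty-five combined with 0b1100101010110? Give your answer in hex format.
Convert seven thousand three hundred fifty-five (English words) → 7×1000 + 3×100 + 55 = 7355 (decimal)
Convert 0b1100101010110 (binary) → 4096 + 2048 + 256 + 64 + 16 + 4 + 2 = 6486 (decimal)
Compute 7355 + 6486 = 13841
Convert 13841 (decimal) → 13841 = 3×4096 + 6×256 + 1×16 + 1 → 0x3611 (hexadecimal)
0x3611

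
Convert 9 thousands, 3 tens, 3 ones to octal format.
Convert 9 thousands, 3 tens, 3 ones (place-value notation) → 9×1000 + 3×10 + 3 = 9033 (decimal)
Convert 9033 (decimal) → 9033 = 2×4096 + 1×512 + 5×64 + 1×8 + 1 → 0o21511 (octal)
0o21511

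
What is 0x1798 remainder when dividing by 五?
Convert 0x1798 (hexadecimal) → 1×4096 + 7×256 + 9×16 + 8 = 6040 (decimal)
Convert 五 (Chinese numeral) → 5 (decimal)
Compute 6040 mod 5 = 0
0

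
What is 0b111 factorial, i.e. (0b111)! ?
Convert 0b111 (binary) → 4 + 2 + 1 = 7 (decimal)
Compute 7! = 5040
5040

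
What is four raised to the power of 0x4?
Convert four (English words) → 4 (decimal)
Convert 0x4 (hexadecimal) → 4 (decimal)
Compute 4 ^ 4 = 256
256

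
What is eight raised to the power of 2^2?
Convert eight (English words) → 8 (decimal)
Convert 2^2 (power) → 4 (decimal)
Compute 8 ^ 4 = 4096
4096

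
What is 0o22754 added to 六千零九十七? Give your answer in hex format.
Convert 0o22754 (octal) → 2×4096 + 2×512 + 7×64 + 5×8 + 4 = 9708 (decimal)
Convert 六千零九十七 (Chinese numeral) → 6×1000 + 9×10 + 7 = 6097 (decimal)
Compute 9708 + 6097 = 15805
Convert 15805 (decimal) → 15805 = 3×4096 + 13×256 + 11×16 + 13 → 0x3DBD (hexadecimal)
0x3DBD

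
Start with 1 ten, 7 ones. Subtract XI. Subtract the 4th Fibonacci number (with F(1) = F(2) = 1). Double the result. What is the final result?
Convert 1 ten, 7 ones (place-value notation) → 1×10 + 7 = 17 (decimal)
Start: 17
Convert XI (Roman numeral) → 10 + 1 = 11 (decimal)
17 - 11 = 6
Convert the 4th Fibonacci number (with F(1) = F(2) = 1) (Fibonacci index) → 1, 1, 2, 3 → 3 (decimal)
6 - 3 = 3
3 × 2 = 6
6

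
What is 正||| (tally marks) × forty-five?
Convert 正||| (tally marks) → 5 + 3 = 8 (decimal)
Convert forty-five (English words) → 45 (decimal)
Compute 8 × 45 = 360
360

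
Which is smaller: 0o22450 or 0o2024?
Convert 0o22450 (octal) → 2×4096 + 2×512 + 4×64 + 5×8 = 9512 (decimal)
Convert 0o2024 (octal) → 2×512 + 2×8 + 4 = 1044 (decimal)
Compare 9512 vs 1044: smaller = 1044
1044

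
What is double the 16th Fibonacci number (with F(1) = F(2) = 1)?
The 16th Fibonacci number (with F(1) = F(2) = 1) = 987
Compute 987 × 2 = 1974
1974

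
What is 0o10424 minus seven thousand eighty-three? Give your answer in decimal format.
Convert 0o10424 (octal) → 1×4096 + 4×64 + 2×8 + 4 = 4372 (decimal)
Convert seven thousand eighty-three (English words) → 7×1000 + 83 = 7083 (decimal)
Compute 4372 - 7083 = -2711
-2711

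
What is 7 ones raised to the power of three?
Convert 7 ones (place-value notation) → 7 (decimal)
Convert three (English words) → 3 (decimal)
Compute 7 ^ 3 = 343
343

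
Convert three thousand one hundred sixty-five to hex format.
Convert three thousand one hundred sixty-five (English words) → 3×1000 + 1×100 + 65 = 3165 (decimal)
Convert 3165 (decimal) → 3165 = 12×256 + 5×16 + 13 → 0xC5D (hexadecimal)
0xC5D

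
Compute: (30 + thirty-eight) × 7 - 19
Convert thirty-eight (English words) → 38 (decimal)
Expression in decimal: (30 + 38) × 7 - 19
Parentheses first: 30 + 38 = 68
Multiply: 68 × 7 = 476
Subtract: 476 - 19 = 457
457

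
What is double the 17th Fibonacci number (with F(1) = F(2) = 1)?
The 17th Fibonacci number (with F(1) = F(2) = 1) = 1597
Compute 1597 × 2 = 3194
3194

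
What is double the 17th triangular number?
The 17th triangular number = 17×18/2 = 153
Compute 153 × 2 = 306
306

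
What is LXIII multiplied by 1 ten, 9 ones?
Convert LXIII (Roman numeral) → 50 + 10 + 1 + 1 + 1 = 63 (decimal)
Convert 1 ten, 9 ones (place-value notation) → 1×10 + 9 = 19 (decimal)
Compute 63 × 19 = 1197
1197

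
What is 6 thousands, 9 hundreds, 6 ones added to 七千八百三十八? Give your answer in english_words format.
Convert 6 thousands, 9 hundreds, 6 ones (place-value notation) → 6×1000 + 9×100 + 6 = 6906 (decimal)
Convert 七千八百三十八 (Chinese numeral) → 7×1000 + 8×100 + 3×10 + 8 = 7838 (decimal)
Compute 6906 + 7838 = 14744
Convert 14744 (decimal) → 14744 = 14×1000 + 7×100 + 44 → fourteen thousand seven hundred forty-four (English words)
fourteen thousand seven hundred forty-four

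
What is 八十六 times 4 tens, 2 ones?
Convert 八十六 (Chinese numeral) → 8×10 + 6 = 86 (decimal)
Convert 4 tens, 2 ones (place-value notation) → 4×10 + 2 = 42 (decimal)
Compute 86 × 42 = 3612
3612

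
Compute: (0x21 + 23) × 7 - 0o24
Convert 0x21 (hexadecimal) → 2×16 + 1 = 33 (decimal)
Convert 0o24 (octal) → 2×8 + 4 = 20 (decimal)
Expression in decimal: (33 + 23) × 7 - 20
Parentheses first: 33 + 23 = 56
Multiply: 56 × 7 = 392
Subtract: 392 - 20 = 372
372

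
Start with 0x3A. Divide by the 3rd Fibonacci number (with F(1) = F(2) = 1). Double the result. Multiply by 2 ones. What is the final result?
Convert 0x3A (hexadecimal) → 3×16 + 10 = 58 (decimal)
Start: 58
Convert the 3rd Fibonacci number (with F(1) = F(2) = 1) (Fibonacci index) → 1, 1, 2 → 2 (decimal)
58 ÷ 2 = 29
29 × 2 = 58
Convert 2 ones (place-value notation) → 2 (decimal)
58 × 2 = 116
116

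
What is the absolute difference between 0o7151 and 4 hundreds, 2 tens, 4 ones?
Convert 0o7151 (octal) → 7×512 + 1×64 + 5×8 + 1 = 3689 (decimal)
Convert 4 hundreds, 2 tens, 4 ones (place-value notation) → 4×100 + 2×10 + 4 = 424 (decimal)
Compute |3689 - 424| = 3265
3265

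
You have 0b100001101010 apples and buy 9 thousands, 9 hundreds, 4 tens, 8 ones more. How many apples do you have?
Convert 0b100001101010 (binary) → 2048 + 64 + 32 + 8 + 2 = 2154 (decimal)
Convert 9 thousands, 9 hundreds, 4 tens, 8 ones (place-value notation) → 9×1000 + 9×100 + 4×10 + 8 = 9948 (decimal)
Compute 2154 + 9948 = 12102
12102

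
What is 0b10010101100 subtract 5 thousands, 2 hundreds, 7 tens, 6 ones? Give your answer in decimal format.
Convert 0b10010101100 (binary) → 1024 + 128 + 32 + 8 + 4 = 1196 (decimal)
Convert 5 thousands, 2 hundreds, 7 tens, 6 ones (place-value notation) → 5×1000 + 2×100 + 7×10 + 6 = 5276 (decimal)
Compute 1196 - 5276 = -4080
-4080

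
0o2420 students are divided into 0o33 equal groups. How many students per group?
Convert 0o2420 (octal) → 2×512 + 4×64 + 2×8 = 1296 (decimal)
Convert 0o33 (octal) → 3×8 + 3 = 27 (decimal)
Compute 1296 ÷ 27 = 48
48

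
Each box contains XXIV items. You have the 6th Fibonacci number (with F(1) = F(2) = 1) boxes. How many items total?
Convert XXIV (Roman numeral) → 10 + 10 + 4 = 24 (decimal)
Convert the 6th Fibonacci number (with F(1) = F(2) = 1) (Fibonacci index) → 1, 1, 2, 3, 5, 8 → 8 (decimal)
Compute 24 × 8 = 192
192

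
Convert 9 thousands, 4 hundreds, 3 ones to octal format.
Convert 9 thousands, 4 hundreds, 3 ones (place-value notation) → 9×1000 + 4×100 + 3 = 9403 (decimal)
Convert 9403 (decimal) → 9403 = 2×4096 + 2×512 + 2×64 + 7×8 + 3 → 0o22273 (octal)
0o22273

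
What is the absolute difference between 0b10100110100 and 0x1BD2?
Convert 0b10100110100 (binary) → 1024 + 256 + 32 + 16 + 4 = 1332 (decimal)
Convert 0x1BD2 (hexadecimal) → 1×4096 + 11×256 + 13×16 + 2 = 7122 (decimal)
Compute |1332 - 7122| = 5790
5790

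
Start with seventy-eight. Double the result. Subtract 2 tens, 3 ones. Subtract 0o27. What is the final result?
Convert seventy-eight (English words) → 78 (decimal)
Start: 78
78 × 2 = 156
Convert 2 tens, 3 ones (place-value notation) → 2×10 + 3 = 23 (decimal)
156 - 23 = 133
Convert 0o27 (octal) → 2×8 + 7 = 23 (decimal)
133 - 23 = 110
110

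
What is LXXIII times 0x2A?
Convert LXXIII (Roman numeral) → 50 + 10 + 10 + 1 + 1 + 1 = 73 (decimal)
Convert 0x2A (hexadecimal) → 2×16 + 10 = 42 (decimal)
Compute 73 × 42 = 3066
3066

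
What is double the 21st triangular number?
The 21st triangular number = 21×22/2 = 231
Compute 231 × 2 = 462
462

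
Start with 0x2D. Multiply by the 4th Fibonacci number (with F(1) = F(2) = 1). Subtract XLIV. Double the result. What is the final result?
Convert 0x2D (hexadecimal) → 2×16 + 13 = 45 (decimal)
Start: 45
Convert the 4th Fibonacci number (with F(1) = F(2) = 1) (Fibonacci index) → 1, 1, 2, 3 → 3 (decimal)
45 × 3 = 135
Convert XLIV (Roman numeral) → 40 + 4 = 44 (decimal)
135 - 44 = 91
91 × 2 = 182
182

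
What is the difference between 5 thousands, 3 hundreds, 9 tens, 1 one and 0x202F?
Convert 5 thousands, 3 hundreds, 9 tens, 1 one (place-value notation) → 5×1000 + 3×100 + 9×10 + 1 = 5391 (decimal)
Convert 0x202F (hexadecimal) → 2×4096 + 2×16 + 15 = 8239 (decimal)
Difference: |5391 - 8239| = 2848
2848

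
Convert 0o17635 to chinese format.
Convert 0o17635 (octal) → 1×4096 + 7×512 + 6×64 + 3×8 + 5 = 8093 (decimal)
Convert 8093 (decimal) → 8093 = 8×1000 + 9×10 + 3 → 八千零九十三 (Chinese numeral)
八千零九十三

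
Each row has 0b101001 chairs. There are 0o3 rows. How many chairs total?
Convert 0b101001 (binary) → 32 + 8 + 1 = 41 (decimal)
Convert 0o3 (octal) → 3 (decimal)
Compute 41 × 3 = 123
123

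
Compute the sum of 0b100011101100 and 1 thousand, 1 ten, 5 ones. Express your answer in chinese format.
Convert 0b100011101100 (binary) → 2048 + 128 + 64 + 32 + 8 + 4 = 2284 (decimal)
Convert 1 thousand, 1 ten, 5 ones (place-value notation) → 1×1000 + 1×10 + 5 = 1015 (decimal)
Compute 2284 + 1015 = 3299
Convert 3299 (decimal) → 3299 = 3×1000 + 2×100 + 9×10 + 9 → 三千二百九十九 (Chinese numeral)
三千二百九十九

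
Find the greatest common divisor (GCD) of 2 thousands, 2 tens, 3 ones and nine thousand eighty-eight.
Convert 2 thousands, 2 tens, 3 ones (place-value notation) → 2×1000 + 2×10 + 3 = 2023 (decimal)
Convert nine thousand eighty-eight (English words) → 9×1000 + 88 = 9088 (decimal)
Compute gcd(2023, 9088) = 1
1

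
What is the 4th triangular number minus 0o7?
The 4th triangular number = 4×5/2 = 10
Convert 0o7 (octal) → 7 (decimal)
Compute 10 - 7 = 3
3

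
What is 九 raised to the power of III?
Convert 九 (Chinese numeral) → 9 (decimal)
Convert III (Roman numeral) → 1 + 1 + 1 = 3 (decimal)
Compute 9 ^ 3 = 729
729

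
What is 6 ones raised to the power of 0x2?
Convert 6 ones (place-value notation) → 6 (decimal)
Convert 0x2 (hexadecimal) → 2 (decimal)
Compute 6 ^ 2 = 36
36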